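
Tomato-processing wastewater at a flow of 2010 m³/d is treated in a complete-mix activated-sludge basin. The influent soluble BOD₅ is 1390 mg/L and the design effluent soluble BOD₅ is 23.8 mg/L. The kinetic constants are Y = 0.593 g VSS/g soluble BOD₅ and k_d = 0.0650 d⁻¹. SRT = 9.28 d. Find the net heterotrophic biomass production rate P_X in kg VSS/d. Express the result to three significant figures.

Correct the yield for decay: Y_obs = Y/(1 + k_d θ_c) = 0.593 / (1 + 0.0650 × 9.28) = 0.593 / 1.603 = 0.3699.
Mass of soluble BOD₅ removed per day: Q(S₀ − S) = 2010 × 1366 g/m³ = 2746 kg/d.
Biomass produced: P_X = Y_obs·Q·ΔS = 0.3699 × 2746 ≈ 1016 kg VSS/d.

P_X ≈ 1020 kg VSS/d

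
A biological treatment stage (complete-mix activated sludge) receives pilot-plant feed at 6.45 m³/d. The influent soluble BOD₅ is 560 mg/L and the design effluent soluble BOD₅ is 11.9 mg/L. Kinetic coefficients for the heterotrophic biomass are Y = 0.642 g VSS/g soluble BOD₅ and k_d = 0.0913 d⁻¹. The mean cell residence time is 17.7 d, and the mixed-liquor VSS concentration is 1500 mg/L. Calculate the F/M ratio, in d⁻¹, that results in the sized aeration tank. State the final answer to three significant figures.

F/M ≈ 0.235 d⁻¹

Rearranging the biomass balance for a CMAS with decay, V = Y·Q·ΔS·θ_c / [X·(1+k_d θ_c)] = 0.642 × 6.45 × (560 − 11.9) × 17.7 / [1500 × (1 + 0.0913 × 17.7)] = 4.02×10^4 / 3924 = 10.24 m³.
Food-to-microorganism ratio F/M = Q S₀ / (V X) = 6.45 × 560 / (10.24 × 1500) = 0.2352 d⁻¹.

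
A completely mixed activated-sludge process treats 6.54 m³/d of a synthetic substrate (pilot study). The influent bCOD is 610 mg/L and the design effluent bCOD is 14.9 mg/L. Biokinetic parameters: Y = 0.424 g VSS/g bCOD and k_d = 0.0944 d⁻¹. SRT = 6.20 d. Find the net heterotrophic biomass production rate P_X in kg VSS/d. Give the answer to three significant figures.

P_X ≈ 1.04 kg VSS/d

Y_obs = Y / (1 + k_d θ_c) = 0.424 / (1 + 0.0944 × 6.20) = 0.424 / 1.585 = 0.2675.
Substrate removed = Q·(S₀ − S) = 6.54 m³/d × (610 − 14.9) g/m³ = 3.89×10^3 g/d = 3.892 kg/d.
Net biomass production P_X = Y_obs × Q·(S₀ − S) = 0.2675 × 3.892 = 1.041 kg VSS/d.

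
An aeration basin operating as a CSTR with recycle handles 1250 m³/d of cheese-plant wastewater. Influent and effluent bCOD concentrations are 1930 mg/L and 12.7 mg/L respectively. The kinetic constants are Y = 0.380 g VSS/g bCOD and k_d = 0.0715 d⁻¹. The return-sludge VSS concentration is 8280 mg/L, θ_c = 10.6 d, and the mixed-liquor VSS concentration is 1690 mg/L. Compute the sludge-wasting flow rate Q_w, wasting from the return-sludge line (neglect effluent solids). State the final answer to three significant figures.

From the SRT design equation V = Y Q (S₀−S) θ_c / [X (1 + k_d θ_c)] = 0.380 × 1250 × (1930 − 12.7) × 10.6 / [1690 × (1 + 0.0715 × 10.6)] = 9.65×10^6 / 2971 = 3249 m³.
Q_w = (V·X)/(θ_c X_r) = 3249 × 1690 / (10.6 × 8280) = 62.57 m³/d.

Q_w ≈ 62.6 m³/d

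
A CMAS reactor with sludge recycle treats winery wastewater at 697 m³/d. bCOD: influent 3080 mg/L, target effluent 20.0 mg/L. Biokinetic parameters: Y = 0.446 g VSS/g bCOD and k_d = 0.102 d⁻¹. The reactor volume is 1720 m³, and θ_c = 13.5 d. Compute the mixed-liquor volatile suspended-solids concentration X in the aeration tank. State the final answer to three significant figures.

Solving the biomass balance for X: X = Y Q (S₀−S) θ_c / [V (1+k_d θ_c)] = 0.446 × 697 × (3080 − 20.0) × 13.5 / [1720 × (1 + 0.102 × 13.5)] = 3141 mg/L.

X ≈ 3140 mg/L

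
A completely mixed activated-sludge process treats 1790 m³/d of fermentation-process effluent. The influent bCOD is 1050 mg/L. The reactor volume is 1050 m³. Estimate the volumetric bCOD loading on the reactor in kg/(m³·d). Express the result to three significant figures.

Applied bCOD load per unit volume = Q·S₀/V = (1790 × 1050/1000)/1050 = 1.790 kg bCOD·m⁻³·d⁻¹.

L_v ≈ 1.79 kg bCOD/(m³·d)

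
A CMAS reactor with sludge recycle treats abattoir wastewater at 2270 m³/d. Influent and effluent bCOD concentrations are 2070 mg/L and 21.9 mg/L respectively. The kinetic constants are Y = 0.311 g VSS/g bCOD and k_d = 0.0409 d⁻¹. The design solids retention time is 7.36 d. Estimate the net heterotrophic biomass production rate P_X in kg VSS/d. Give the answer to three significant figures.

The observed yield is Y_obs = Y/(1 + k_d·θ_c) = 0.311 / (1 + 0.0409 × 7.36) = 0.311 / 1.301 = 0.2390 g VSS per g bCOD removed.
Q·(S₀ − S) = 2270 × (2070 − 21.9) × 10⁻³ = 4649 kg/d removed.
So the net sludge growth is P_X = 0.2390 × 4649 = 1111 kg VSS/d.

P_X ≈ 1110 kg VSS/d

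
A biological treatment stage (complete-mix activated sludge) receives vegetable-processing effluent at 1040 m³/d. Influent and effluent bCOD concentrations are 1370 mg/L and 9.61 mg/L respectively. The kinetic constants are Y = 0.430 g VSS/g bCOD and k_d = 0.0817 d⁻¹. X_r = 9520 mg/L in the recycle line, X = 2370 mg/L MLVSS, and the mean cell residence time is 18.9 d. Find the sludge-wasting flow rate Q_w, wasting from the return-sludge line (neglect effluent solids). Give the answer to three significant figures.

From the SRT design equation V = Y Q (S₀−S) θ_c / [X (1 + k_d θ_c)] = 0.430 × 1040 × (1370 − 9.61) × 18.9 / [2370 × (1 + 0.0817 × 18.9)] = 1.15×10^7 / 6030 = 1907 m³.
Wasting from the return line (neglecting effluent solids): Q_w = V·X / (θ_c·X_r) = 1907 × 2370 / (18.9 × 9520) = 25.12 m³/d.

Q_w ≈ 25.1 m³/d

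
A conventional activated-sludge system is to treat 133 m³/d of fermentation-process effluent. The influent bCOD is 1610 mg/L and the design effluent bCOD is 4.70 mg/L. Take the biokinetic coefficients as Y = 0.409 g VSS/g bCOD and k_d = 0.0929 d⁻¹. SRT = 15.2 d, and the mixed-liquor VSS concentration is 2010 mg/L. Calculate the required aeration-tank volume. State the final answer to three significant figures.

V ≈ 274 m³

Rearranging the biomass balance for a CMAS with decay, V = Y·Q·ΔS·θ_c / [X·(1+k_d θ_c)] = 0.409 × 133 × (1610 − 4.70) × 15.2 / [2010 × (1 + 0.0929 × 15.2)] = 1.33×10^6 / 4848 = 273.8 m³.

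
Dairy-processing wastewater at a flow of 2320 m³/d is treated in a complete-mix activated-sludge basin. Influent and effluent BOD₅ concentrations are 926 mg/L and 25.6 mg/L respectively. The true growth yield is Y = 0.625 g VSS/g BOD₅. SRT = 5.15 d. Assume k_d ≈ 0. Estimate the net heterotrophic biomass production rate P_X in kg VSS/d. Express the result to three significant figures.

No decay correction is needed, so Y_obs = Y = 0.625.
Q·(S₀ − S) = 2320 × (926 − 25.6) × 10⁻³ = 2089 kg/d removed.
So the net sludge growth is P_X = 0.6250 × 2089 = 1306 kg VSS/d.

P_X ≈ 1310 kg VSS/d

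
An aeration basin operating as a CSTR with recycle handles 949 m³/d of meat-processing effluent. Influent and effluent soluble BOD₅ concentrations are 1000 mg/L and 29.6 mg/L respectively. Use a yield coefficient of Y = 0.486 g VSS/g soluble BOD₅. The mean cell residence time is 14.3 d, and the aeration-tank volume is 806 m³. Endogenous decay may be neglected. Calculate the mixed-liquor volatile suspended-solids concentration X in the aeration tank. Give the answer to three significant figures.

X ≈ 7940 mg/L

Without decay, X = Y Q (S₀−S) θ_c / V = 0.486 × 949 × (1000 − 29.6) × 14.3 / 806 = 7941 mg/L.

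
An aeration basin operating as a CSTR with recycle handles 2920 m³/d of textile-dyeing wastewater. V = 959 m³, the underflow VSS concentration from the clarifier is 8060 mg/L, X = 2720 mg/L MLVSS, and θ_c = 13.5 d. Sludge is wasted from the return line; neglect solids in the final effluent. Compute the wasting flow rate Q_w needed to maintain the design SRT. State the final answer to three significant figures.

θ_c = V·X/(Q_w·X_r) when wasting from the recycle, so Q_w = V·X/(θ_c·X_r) = 959.0 × 2720 / (13.5 × 8060) = 23.97 m³/d.

Q_w ≈ 24.0 m³/d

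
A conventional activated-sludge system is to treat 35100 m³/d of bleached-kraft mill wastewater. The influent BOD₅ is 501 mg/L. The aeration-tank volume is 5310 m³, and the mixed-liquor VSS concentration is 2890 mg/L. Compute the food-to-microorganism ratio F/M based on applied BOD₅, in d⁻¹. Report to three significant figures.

F/M = applied load / biomass = Q·S₀/(V·X) = 35100 × 501 / (5310 × 2890) = 1.146 d⁻¹.

F/M ≈ 1.15 d⁻¹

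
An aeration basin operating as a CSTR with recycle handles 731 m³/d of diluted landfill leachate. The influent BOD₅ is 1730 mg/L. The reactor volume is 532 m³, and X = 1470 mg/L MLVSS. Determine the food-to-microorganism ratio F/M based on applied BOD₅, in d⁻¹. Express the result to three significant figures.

F/M ≈ 1.62 d⁻¹

F/M = Q·S₀ / (V·X) = 731 × 1730 / (532.0 × 1470) = 1.617 g BOD₅·(g VSS·d)⁻¹.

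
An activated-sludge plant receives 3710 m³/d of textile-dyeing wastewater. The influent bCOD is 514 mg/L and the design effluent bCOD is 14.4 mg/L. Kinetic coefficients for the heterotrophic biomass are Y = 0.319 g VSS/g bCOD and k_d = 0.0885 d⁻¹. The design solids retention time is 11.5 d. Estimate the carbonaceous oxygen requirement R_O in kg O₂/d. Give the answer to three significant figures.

Y_obs = Y / (1 + k_d θ_c) = 0.319 / (1 + 0.0885 × 11.5) = 0.319 / 2.018 = 0.1581.
Substrate removed = Q·(S₀ − S) = 3710 m³/d × (514 − 14.4) g/m³ = 1.85×10^6 g/d = 1854 kg/d.
Biomass synthesised: P_X = Y_obs × 1854 = 293.0 kg VSS/d.
R_O = Q·(S₀ − S) − 1.42·P_X = 1854 − 1.42 × 293.0 = 1437 kg O₂/d.

R_O ≈ 1440 kg O₂/d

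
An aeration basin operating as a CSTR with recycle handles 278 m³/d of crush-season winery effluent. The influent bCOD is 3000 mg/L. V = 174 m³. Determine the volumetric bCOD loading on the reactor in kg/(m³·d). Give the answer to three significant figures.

Volumetric loading L_v = Q·S₀ / V = 278 × 3000 g/m³ / 174.0 m³ = 4793 g/(m³·d) = 4.793 kg bCOD/(m³·d).

L_v ≈ 4.79 kg bCOD/(m³·d)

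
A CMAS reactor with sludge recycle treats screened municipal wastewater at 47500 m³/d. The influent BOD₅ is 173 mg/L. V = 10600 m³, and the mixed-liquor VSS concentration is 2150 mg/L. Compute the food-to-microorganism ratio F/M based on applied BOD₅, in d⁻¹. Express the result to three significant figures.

F/M ≈ 0.361 d⁻¹

F/M = applied load / biomass = Q·S₀/(V·X) = 47500 × 173 / (10600 × 2150) = 0.3606 d⁻¹.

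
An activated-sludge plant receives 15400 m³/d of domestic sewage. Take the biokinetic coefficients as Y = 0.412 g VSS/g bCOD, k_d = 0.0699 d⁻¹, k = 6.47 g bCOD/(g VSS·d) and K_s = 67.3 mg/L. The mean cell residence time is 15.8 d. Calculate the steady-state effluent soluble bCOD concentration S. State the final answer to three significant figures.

S ≈ 3.54 mg/L

Effluent substrate depends only on kinetics and SRT: S = K_s(1 + k_d θ_c) / [θ_c(Yk − k_d) − 1] = 67.3 × (1 + 0.0699 × 15.8) / [15.8 × (0.412 × 6.47 − 0.0699) − 1] = 141.6 / 40.01 = 3.540 mg/L.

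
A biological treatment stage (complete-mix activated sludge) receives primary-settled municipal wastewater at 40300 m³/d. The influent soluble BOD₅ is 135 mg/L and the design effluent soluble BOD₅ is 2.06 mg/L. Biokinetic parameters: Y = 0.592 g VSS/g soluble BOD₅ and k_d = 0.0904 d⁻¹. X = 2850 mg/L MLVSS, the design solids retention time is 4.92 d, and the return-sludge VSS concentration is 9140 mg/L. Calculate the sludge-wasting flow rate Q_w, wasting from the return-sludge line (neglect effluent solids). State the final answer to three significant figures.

Q_w ≈ 240 m³/d

Rearranging the biomass balance for a CMAS with decay, V = Y·Q·ΔS·θ_c / [X·(1+k_d θ_c)] = 0.592 × 40300 × (135 − 2.06) × 4.92 / [2850 × (1 + 0.0904 × 4.92)] = 1.56×10^7 / 4118 = 3790 m³.
Q_w = (V·X)/(θ_c X_r) = 3790 × 2850 / (4.92 × 9140) = 240.2 m³/d.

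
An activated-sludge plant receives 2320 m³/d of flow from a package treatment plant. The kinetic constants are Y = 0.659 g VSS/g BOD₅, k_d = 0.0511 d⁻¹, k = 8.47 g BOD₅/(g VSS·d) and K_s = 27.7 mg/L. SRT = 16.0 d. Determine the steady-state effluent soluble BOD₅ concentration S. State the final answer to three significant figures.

From the Monod/SRT balance for a CMAS, S = K_s·(1+k_d θ_c)/[θ_c·(Y k − k_d) − 1] = 27.7 × (1 + 0.0511 × 16.0) / [16.0 × (0.659 × 8.47 − 0.0511) − 1] = 50.35 / 87.49 = 0.5755 mg/L.

S ≈ 0.575 mg/L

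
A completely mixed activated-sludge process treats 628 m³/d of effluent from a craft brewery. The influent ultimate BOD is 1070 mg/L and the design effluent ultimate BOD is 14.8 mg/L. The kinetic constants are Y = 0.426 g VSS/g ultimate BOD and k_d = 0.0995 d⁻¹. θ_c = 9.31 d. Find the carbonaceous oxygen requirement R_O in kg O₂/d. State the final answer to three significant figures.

The observed yield is Y_obs = Y/(1 + k_d·θ_c) = 0.426 / (1 + 0.0995 × 9.31) = 0.426 / 1.926 = 0.2211 g VSS per g ultimate BOD removed.
Q·(S₀ − S) = 628 × (1070 − 14.8) × 10⁻³ = 662.7 kg/d removed.
Biomass synthesised: P_X = Y_obs × 662.7 = 146.5 kg VSS/d.
Carbonaceous O₂ demand = substrate oxidised − cell-mass equivalent = 662.7 − 1.42 × 146.5 = 454.6 kg O₂/d.

R_O ≈ 455 kg O₂/d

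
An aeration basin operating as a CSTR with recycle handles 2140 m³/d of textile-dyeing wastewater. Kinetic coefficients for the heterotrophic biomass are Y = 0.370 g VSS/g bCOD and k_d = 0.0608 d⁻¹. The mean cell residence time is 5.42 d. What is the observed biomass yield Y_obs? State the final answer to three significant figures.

Y_obs ≈ 0.278 g VSS/g bCOD

Observed yield with endogenous decay: Y_obs = Y / (1 + k_d·θ_c) = 0.370 / (1 + 0.0608 × 5.42) = 0.370 / 1.330 = 0.2783 g VSS/g bCOD.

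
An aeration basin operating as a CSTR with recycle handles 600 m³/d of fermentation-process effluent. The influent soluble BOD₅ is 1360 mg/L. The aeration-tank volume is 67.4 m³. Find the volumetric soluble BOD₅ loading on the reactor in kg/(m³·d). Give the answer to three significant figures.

L_v ≈ 12.1 kg soluble BOD₅/(m³·d)

Applied soluble BOD₅ load per unit volume = Q·S₀/V = (600 × 1360/1000)/67.40 = 12.11 kg soluble BOD₅·m⁻³·d⁻¹.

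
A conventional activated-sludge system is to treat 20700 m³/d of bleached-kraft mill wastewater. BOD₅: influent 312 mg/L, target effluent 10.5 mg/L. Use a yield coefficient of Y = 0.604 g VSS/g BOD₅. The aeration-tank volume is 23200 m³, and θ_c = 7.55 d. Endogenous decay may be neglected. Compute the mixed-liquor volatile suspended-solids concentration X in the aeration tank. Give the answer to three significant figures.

Without decay, X = Y Q (S₀−S) θ_c / V = 0.604 × 20700 × (312 − 10.5) × 7.55 / 23200 = 1227 mg/L.

X ≈ 1230 mg/L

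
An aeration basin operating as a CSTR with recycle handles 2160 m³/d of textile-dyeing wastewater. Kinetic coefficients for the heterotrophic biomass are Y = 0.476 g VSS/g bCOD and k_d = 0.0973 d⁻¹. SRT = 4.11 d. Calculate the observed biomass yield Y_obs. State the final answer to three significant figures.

Y_obs ≈ 0.340 g VSS/g bCOD

Y_obs = Y / (1 + k_d θ_c) = 0.476 / (1 + 0.0973 × 4.11) = 0.476 / 1.400 = 0.3400.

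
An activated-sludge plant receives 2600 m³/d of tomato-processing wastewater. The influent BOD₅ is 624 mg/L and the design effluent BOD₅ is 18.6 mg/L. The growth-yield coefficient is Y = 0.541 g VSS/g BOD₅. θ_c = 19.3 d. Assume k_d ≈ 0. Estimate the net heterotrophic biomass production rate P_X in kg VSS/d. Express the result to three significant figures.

With endogenous decay neglected, the observed yield equals the true yield: Y_obs = Y = 0.541 g VSS/g BOD₅.
Substrate removed = Q·(S₀ − S) = 2600 m³/d × (624 − 18.6) g/m³ = 1.57×10^6 g/d = 1574 kg/d.
P_X = Y_obs · Q(S₀ − S) = 0.5410 × 1574 = 851.6 kg VSS/d.

P_X ≈ 852 kg VSS/d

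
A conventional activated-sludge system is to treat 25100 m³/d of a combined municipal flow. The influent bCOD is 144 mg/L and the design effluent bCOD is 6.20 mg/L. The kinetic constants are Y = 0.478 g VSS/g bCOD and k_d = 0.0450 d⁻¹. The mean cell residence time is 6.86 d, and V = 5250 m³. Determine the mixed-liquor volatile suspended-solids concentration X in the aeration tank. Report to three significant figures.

Solving the biomass balance for X: X = Y Q (S₀−S) θ_c / [V (1+k_d θ_c)] = 0.478 × 25100 × (144 − 6.20) × 6.86 / [5250 × (1 + 0.0450 × 6.86)] = 1651 mg/L.

X ≈ 1650 mg/L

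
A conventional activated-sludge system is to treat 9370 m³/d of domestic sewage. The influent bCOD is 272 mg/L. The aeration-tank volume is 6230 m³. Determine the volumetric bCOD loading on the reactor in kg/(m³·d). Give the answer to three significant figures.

L_v ≈ 0.409 kg bCOD/(m³·d)

Applied bCOD load per unit volume = Q·S₀/V = (9370 × 272/1000)/6230 = 0.4091 kg bCOD·m⁻³·d⁻¹.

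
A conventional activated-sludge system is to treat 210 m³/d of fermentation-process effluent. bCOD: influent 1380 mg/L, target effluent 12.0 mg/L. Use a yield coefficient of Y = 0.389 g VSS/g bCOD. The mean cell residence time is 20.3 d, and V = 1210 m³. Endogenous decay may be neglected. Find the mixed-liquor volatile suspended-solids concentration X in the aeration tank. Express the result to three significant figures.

From V·X = Y·Q·(S₀ − S)·θ_c (decay neglected): X = 0.389 × 210 × (1380 − 12.0) × 20.3 / 1210 = 1875 mg/L.

X ≈ 1870 mg/L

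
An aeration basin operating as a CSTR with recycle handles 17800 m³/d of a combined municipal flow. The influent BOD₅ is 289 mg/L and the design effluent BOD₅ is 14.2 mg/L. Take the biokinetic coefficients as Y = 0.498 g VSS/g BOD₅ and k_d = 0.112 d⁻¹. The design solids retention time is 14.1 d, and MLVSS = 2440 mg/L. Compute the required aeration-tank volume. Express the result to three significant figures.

Rearranging the biomass balance for a CMAS with decay, V = Y·Q·ΔS·θ_c / [X·(1+k_d θ_c)] = 0.498 × 17800 × (289 − 14.2) × 14.1 / [2440 × (1 + 0.112 × 14.1)] = 3.43×10^7 / 6293 = 5458 m³.

V ≈ 5460 m³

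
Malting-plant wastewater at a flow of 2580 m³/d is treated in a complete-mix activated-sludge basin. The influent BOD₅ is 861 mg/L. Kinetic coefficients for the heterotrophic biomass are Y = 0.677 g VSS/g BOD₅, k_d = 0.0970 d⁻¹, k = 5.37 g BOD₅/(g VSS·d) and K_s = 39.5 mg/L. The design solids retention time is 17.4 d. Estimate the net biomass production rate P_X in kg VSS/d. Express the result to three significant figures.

P_X ≈ 558 kg VSS/d

From the Monod/SRT balance for a CMAS, S = K_s·(1+k_d θ_c)/[θ_c·(Y k − k_d) − 1] = 39.5 × (1 + 0.0970 × 17.4) / [17.4 × (0.677 × 5.37 − 0.0970) − 1] = 106.2 / 60.57 = 1.753 mg/L.
Correct the yield for decay: Y_obs = Y/(1 + k_d θ_c) = 0.677 / (1 + 0.0970 × 17.4) = 0.677 / 2.688 = 0.2519.
Mass of BOD₅ removed per day: Q(S₀ − S) = 2580 × 859.2 g/m³ = 2217 kg/d.
So the net sludge growth is P_X = 0.2519 × 2217 = 558.4 kg VSS/d.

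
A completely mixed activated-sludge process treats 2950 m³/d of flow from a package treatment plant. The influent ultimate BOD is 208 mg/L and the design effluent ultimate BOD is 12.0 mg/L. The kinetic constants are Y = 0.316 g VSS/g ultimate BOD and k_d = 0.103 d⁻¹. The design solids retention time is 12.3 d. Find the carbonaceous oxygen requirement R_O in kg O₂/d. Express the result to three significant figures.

R_O ≈ 464 kg O₂/d

Observed yield with endogenous decay: Y_obs = Y / (1 + k_d·θ_c) = 0.316 / (1 + 0.103 × 12.3) = 0.316 / 2.267 = 0.1394 g VSS/g ultimate BOD.
Q·(S₀ − S) = 2950 × (208 − 12.0) × 10⁻³ = 578.2 kg/d removed.
Net sludge production P_X = 0.1394 × 578.2 = 80.60 kg VSS/d.
R_O = Q·ΔS − 1.42 P_X = 578.2 − 114.5 = 463.7 kg O₂/d.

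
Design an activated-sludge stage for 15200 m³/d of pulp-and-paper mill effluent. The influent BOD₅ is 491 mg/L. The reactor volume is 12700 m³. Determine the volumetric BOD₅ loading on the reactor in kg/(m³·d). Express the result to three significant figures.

L_v ≈ 0.588 kg BOD₅/(m³·d)

Volumetric loading L_v = Q·S₀ / V = 15200 × 491 g/m³ / 12700 m³ = 587.7 g/(m³·d) = 0.5877 kg BOD₅/(m³·d).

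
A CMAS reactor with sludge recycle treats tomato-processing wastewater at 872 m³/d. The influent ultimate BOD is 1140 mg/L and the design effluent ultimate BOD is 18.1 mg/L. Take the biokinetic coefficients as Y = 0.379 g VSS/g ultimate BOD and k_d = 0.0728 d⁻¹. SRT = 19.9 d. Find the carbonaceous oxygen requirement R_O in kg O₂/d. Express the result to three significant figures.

Observed yield with endogenous decay: Y_obs = Y / (1 + k_d·θ_c) = 0.379 / (1 + 0.0728 × 19.9) = 0.379 / 2.449 = 0.1548 g VSS/g ultimate BOD.
Q·(S₀ − S) = 872 × (1140 − 18.1) × 10⁻³ = 978.3 kg/d removed.
Biomass synthesised: P_X = Y_obs × 978.3 = 151.4 kg VSS/d.
Carbonaceous O₂ demand = substrate oxidised − cell-mass equivalent = 978.3 − 1.42 × 151.4 = 763.3 kg O₂/d.

R_O ≈ 763 kg O₂/d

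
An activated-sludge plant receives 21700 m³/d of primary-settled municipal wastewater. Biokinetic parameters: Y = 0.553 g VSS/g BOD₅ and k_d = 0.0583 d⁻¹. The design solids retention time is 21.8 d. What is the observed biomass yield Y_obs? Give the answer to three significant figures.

Correct the yield for decay: Y_obs = Y/(1 + k_d θ_c) = 0.553 / (1 + 0.0583 × 21.8) = 0.553 / 2.271 = 0.2435.

Y_obs ≈ 0.244 g VSS/g BOD₅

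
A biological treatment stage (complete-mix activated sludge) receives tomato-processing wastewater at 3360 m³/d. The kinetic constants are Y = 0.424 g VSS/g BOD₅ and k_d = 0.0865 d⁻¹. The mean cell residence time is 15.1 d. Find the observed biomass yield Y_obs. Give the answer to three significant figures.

Y_obs ≈ 0.184 g VSS/g BOD₅

Observed yield with endogenous decay: Y_obs = Y / (1 + k_d·θ_c) = 0.424 / (1 + 0.0865 × 15.1) = 0.424 / 2.306 = 0.1839 g VSS/g BOD₅.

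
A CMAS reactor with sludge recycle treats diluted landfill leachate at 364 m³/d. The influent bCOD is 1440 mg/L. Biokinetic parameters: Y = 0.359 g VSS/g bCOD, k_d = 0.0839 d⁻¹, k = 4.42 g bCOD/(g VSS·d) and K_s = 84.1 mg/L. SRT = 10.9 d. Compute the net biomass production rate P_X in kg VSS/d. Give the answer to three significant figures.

P_X ≈ 97.6 kg VSS/d

Effluent substrate depends only on kinetics and SRT: S = K_s(1 + k_d θ_c) / [θ_c(Yk − k_d) − 1] = 84.1 × (1 + 0.0839 × 10.9) / [10.9 × (0.359 × 4.42 − 0.0839) − 1] = 161.0 / 15.38 = 10.47 mg/L.
Correct the yield for decay: Y_obs = Y/(1 + k_d θ_c) = 0.359 / (1 + 0.0839 × 10.9) = 0.359 / 1.915 = 0.1875.
Substrate removed = Q·(S₀ − S) = 364 m³/d × (1440 − 10.5) g/m³ = 5.2×10^5 g/d = 520.3 kg/d.
P_X = Y_obs · Q(S₀ − S) = 0.1875 × 520.3 = 97.57 kg VSS/d.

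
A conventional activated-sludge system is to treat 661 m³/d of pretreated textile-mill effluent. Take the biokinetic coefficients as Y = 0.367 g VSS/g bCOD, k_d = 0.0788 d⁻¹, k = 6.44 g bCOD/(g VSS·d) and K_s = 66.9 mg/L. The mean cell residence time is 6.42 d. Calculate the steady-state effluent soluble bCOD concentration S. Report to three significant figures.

S ≈ 7.37 mg/L

For a completely mixed reactor with recycle the Lawrence–McCarty relation gives S = K_s·(1 + k_d·θ_c) / [θ_c·(Y·k − k_d) − 1] = 66.9 × (1 + 0.0788 × 6.42) / [6.42 × (0.367 × 6.44 − 0.0788) − 1] = 100.7 / 13.67 = 7.371 mg/L.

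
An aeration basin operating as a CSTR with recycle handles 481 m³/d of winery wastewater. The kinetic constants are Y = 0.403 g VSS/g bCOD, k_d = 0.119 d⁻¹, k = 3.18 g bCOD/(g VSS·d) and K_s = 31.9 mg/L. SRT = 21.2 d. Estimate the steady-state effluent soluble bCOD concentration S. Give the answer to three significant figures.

S ≈ 4.75 mg/L

Effluent substrate depends only on kinetics and SRT: S = K_s(1 + k_d θ_c) / [θ_c(Yk − k_d) − 1] = 31.9 × (1 + 0.119 × 21.2) / [21.2 × (0.403 × 3.18 − 0.119) − 1] = 112.4 / 23.65 = 4.753 mg/L.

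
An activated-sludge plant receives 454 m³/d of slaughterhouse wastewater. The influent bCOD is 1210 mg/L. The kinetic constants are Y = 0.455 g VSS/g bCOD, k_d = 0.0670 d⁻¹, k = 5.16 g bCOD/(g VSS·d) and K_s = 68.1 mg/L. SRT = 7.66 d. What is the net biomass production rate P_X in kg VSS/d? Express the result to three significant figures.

From the Monod/SRT balance for a CMAS, S = K_s·(1+k_d θ_c)/[θ_c·(Y k − k_d) − 1] = 68.1 × (1 + 0.0670 × 7.66) / [7.66 × (0.455 × 5.16 − 0.0670) − 1] = 103.1 / 16.47 = 6.256 mg/L.
Correct the yield for decay: Y_obs = Y/(1 + k_d θ_c) = 0.455 / (1 + 0.0670 × 7.66) = 0.455 / 1.513 = 0.3007.
Mass of bCOD removed per day: Q(S₀ − S) = 454 × 1204 g/m³ = 546.5 kg/d.
Biomass produced: P_X = Y_obs·Q·ΔS = 0.3007 × 546.5 ≈ 164.3 kg VSS/d.

P_X ≈ 164 kg VSS/d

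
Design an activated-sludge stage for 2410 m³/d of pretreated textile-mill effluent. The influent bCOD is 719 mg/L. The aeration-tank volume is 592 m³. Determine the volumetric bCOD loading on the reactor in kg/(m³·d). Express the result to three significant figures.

Volumetric loading L_v = Q·S₀ / V = 2410 × 719 g/m³ / 592.0 m³ = 2927 g/(m³·d) = 2.927 kg bCOD/(m³·d).

L_v ≈ 2.93 kg bCOD/(m³·d)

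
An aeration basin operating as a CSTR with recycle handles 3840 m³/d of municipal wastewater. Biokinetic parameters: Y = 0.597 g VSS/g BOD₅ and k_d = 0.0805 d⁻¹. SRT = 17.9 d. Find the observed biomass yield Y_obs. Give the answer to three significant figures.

Correct the yield for decay: Y_obs = Y/(1 + k_d θ_c) = 0.597 / (1 + 0.0805 × 17.9) = 0.597 / 2.441 = 0.2446.

Y_obs ≈ 0.245 g VSS/g BOD₅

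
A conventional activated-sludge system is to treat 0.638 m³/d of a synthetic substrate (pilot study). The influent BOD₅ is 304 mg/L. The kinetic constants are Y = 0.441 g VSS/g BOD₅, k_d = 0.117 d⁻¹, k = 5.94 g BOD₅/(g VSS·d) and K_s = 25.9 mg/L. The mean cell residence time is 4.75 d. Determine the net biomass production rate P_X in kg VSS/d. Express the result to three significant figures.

P_X ≈ 0.0543 kg VSS/d

From the Monod/SRT balance for a CMAS, S = K_s·(1+k_d θ_c)/[θ_c·(Y k − k_d) − 1] = 25.9 × (1 + 0.117 × 4.75) / [4.75 × (0.441 × 5.94 − 0.117) − 1] = 40.29 / 10.89 = 3.701 mg/L.
Observed yield with endogenous decay: Y_obs = Y / (1 + k_d·θ_c) = 0.441 / (1 + 0.117 × 4.75) = 0.441 / 1.556 = 0.2835 g VSS/g BOD₅.
ΔS = 304 − 3.70 = 300.3 mg/L, so the substrate removal rate is 0.638 × 300.3/1000 = 0.1916 kg BOD₅/d.
P_X = Y_obs · Q(S₀ − S) = 0.2835 × 0.1916 = 0.05431 kg VSS/d.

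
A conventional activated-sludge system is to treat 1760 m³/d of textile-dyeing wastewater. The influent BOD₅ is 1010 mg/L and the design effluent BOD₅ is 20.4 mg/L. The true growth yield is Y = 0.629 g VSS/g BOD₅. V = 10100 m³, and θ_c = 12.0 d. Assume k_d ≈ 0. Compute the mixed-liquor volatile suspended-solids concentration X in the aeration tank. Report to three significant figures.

X ≈ 1300 mg/L

X = Y·Q·ΔS·θ_c / V = 0.629 × 1760 × (1010 − 20.4) × 12.0 / 10100 = 1302 mg/L.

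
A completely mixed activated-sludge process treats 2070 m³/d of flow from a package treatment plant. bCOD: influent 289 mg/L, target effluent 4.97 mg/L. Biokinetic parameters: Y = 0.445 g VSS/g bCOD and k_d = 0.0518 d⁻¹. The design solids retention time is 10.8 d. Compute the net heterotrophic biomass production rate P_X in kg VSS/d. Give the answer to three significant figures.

P_X ≈ 168 kg VSS/d

Correct the yield for decay: Y_obs = Y/(1 + k_d θ_c) = 0.445 / (1 + 0.0518 × 10.8) = 0.445 / 1.559 = 0.2854.
Substrate removed = Q·(S₀ − S) = 2070 m³/d × (289 − 4.97) g/m³ = 5.88×10^5 g/d = 587.9 kg/d.
Biomass produced: P_X = Y_obs·Q·ΔS = 0.2854 × 587.9 ≈ 167.8 kg VSS/d.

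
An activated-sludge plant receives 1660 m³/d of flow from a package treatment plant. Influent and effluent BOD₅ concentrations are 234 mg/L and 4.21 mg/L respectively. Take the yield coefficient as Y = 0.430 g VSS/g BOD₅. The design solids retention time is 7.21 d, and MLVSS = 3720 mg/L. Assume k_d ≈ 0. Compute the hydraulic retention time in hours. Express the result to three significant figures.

τ ≈ 4.60 h

V·X = Y·Q·ΔS·θ_c gives V = 0.430 × 1660 × (234 − 4.21) × 7.21 / 3720 = 317.9 m³.
τ = V/Q = 317.9/1660 = 0.1915 d, or 4.596 h.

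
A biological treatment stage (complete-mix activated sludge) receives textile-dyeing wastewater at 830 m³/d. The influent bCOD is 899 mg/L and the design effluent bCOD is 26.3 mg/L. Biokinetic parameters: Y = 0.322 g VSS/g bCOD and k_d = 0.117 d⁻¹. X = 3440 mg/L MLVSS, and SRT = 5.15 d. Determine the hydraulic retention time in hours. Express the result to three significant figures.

From the SRT design equation V = Y Q (S₀−S) θ_c / [X (1 + k_d θ_c)] = 0.322 × 830 × (899 − 26.3) × 5.15 / [3440 × (1 + 0.117 × 5.15)] = 1.2×10^6 / 5513 = 217.9 m³.
Hydraulic retention time τ = V/Q = 217.9 / 830 = 0.2625 d = 6.300 h.

τ ≈ 6.30 h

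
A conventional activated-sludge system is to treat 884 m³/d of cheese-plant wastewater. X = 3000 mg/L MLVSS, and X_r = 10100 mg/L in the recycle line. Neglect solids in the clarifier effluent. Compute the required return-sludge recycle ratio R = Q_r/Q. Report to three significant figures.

R ≈ 0.423

R = Q_r/Q = X/(X_r − X) = 3000 / (10100 − 3000) = 0.4225.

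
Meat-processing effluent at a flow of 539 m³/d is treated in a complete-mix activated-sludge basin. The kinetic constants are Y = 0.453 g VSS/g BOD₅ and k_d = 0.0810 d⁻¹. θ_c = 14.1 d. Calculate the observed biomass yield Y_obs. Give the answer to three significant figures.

Y_obs ≈ 0.211 g VSS/g BOD₅

Correct the yield for decay: Y_obs = Y/(1 + k_d θ_c) = 0.453 / (1 + 0.0810 × 14.1) = 0.453 / 2.142 = 0.2115.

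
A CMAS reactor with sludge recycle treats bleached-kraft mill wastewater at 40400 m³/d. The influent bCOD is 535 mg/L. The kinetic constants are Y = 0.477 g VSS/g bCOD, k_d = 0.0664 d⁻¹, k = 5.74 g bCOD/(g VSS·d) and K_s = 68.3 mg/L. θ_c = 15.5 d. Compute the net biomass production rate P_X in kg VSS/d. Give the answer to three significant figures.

From the Monod/SRT balance for a CMAS, S = K_s·(1+k_d θ_c)/[θ_c·(Y k − k_d) − 1] = 68.3 × (1 + 0.0664 × 15.5) / [15.5 × (0.477 × 5.74 − 0.0664) − 1] = 138.6 / 40.41 = 3.430 mg/L.
Correct the yield for decay: Y_obs = Y/(1 + k_d θ_c) = 0.477 / (1 + 0.0664 × 15.5) = 0.477 / 2.029 = 0.2351.
Q·(S₀ − S) = 40400 × (535 − 3.43) × 10⁻³ = 21475 kg/d removed.
P_X = Y_obs · Q(S₀ − S) = 0.2351 × 21475 = 5048 kg VSS/d.

P_X ≈ 5050 kg VSS/d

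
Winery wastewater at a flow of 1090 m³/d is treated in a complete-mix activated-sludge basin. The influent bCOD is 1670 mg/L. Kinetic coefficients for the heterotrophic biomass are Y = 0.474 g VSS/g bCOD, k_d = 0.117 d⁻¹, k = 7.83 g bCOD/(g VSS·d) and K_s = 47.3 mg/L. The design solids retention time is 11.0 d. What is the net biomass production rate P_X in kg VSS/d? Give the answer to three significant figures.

Effluent substrate depends only on kinetics and SRT: S = K_s(1 + k_d θ_c) / [θ_c(Yk − k_d) − 1] = 47.3 × (1 + 0.117 × 11.0) / [11.0 × (0.474 × 7.83 − 0.117) − 1] = 108.2 / 38.54 = 2.807 mg/L.
Correct the yield for decay: Y_obs = Y/(1 + k_d θ_c) = 0.474 / (1 + 0.117 × 11.0) = 0.474 / 2.287 = 0.2073.
Mass of bCOD removed per day: Q(S₀ − S) = 1090 × 1667 g/m³ = 1817 kg/d.
So the net sludge growth is P_X = 0.2073 × 1817 = 376.6 kg VSS/d.

P_X ≈ 377 kg VSS/d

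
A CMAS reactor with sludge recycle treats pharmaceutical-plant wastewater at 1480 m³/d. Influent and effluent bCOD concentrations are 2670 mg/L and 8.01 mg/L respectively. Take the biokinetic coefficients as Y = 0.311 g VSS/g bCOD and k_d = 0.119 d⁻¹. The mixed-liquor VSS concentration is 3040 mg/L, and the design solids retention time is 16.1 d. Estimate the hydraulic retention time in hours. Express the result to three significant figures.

τ ≈ 36.1 h

Steady-state biomass mass balance: V·X·(1 + k_d·θ_c) = Y·Q·(S₀ − S)·θ_c, so V = 0.311 × 1480 × (2670 − 8.01) × 16.1 / [3040 × (1 + 0.119 × 16.1)] = 1.97×10^7 / 8864 = 2225 m³.
HRT = V/Q = 2225 m³ / 1480 m³·d⁻¹ = 1.504 d × 24 = 36.09 h.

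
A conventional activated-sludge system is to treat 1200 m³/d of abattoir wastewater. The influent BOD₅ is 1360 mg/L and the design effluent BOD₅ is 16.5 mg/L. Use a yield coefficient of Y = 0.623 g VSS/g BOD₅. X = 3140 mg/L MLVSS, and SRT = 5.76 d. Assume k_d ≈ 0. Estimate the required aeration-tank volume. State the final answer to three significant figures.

V ≈ 1840 m³

Biomass mass balance (decay neglected): V·X = Y·Q·(S₀ − S)·θ_c, so V = 0.623 × 1200 × (1360 − 16.5) × 5.76 / 3140 = 1842 m³.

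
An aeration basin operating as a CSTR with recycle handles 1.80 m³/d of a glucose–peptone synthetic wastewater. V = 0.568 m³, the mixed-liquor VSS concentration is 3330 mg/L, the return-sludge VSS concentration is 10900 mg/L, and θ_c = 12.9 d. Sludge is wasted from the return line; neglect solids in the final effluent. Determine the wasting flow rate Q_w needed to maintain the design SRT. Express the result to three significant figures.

θ_c = V·X/(Q_w·X_r) when wasting from the recycle, so Q_w = V·X/(θ_c·X_r) = 0.5680 × 3330 / (12.9 × 10900) = 0.01345 m³/d.

Q_w ≈ 0.0135 m³/d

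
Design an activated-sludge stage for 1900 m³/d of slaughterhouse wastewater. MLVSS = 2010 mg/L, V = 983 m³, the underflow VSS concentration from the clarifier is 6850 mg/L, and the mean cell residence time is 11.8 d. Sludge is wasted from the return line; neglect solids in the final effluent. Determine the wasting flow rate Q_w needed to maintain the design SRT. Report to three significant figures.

θ_c = V·X/(Q_w·X_r) when wasting from the recycle, so Q_w = V·X/(θ_c·X_r) = 983.0 × 2010 / (11.8 × 6850) = 24.44 m³/d.

Q_w ≈ 24.4 m³/d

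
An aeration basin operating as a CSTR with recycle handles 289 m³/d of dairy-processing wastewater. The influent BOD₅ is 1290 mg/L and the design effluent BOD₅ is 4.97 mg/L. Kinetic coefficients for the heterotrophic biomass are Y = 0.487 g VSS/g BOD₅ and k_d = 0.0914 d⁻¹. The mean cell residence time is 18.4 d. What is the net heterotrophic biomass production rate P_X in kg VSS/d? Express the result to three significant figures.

Y_obs = Y / (1 + k_d θ_c) = 0.487 / (1 + 0.0914 × 18.4) = 0.487 / 2.682 = 0.1816.
Q·(S₀ − S) = 289 × (1290 − 4.97) × 10⁻³ = 371.4 kg/d removed.
So the net sludge growth is P_X = 0.1816 × 371.4 = 67.44 kg VSS/d.

P_X ≈ 67.4 kg VSS/d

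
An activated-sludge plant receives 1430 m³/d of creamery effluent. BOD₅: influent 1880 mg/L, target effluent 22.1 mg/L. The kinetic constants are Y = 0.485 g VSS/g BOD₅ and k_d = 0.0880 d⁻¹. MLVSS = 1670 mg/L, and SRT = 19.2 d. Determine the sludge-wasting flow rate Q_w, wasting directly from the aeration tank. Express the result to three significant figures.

Q_w ≈ 287 m³/d

From the SRT design equation V = Y Q (S₀−S) θ_c / [X (1 + k_d θ_c)] = 0.485 × 1430 × (1880 − 22.1) × 19.2 / [1670 × (1 + 0.0880 × 19.2)] = 2.47×10^7 / 4492 = 5508 m³.
For wasting at MLVSS concentration, Q_w = V/θ_c = 5508/19.2 = 286.9 m³/d.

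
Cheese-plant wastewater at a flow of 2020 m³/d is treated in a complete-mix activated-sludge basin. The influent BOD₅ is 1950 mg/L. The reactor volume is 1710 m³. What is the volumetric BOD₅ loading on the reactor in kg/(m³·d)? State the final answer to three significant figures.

L_v ≈ 2.30 kg BOD₅/(m³·d)

L_v = Q S₀ / V = 2020 × 1950 × 10⁻³ / 1710 = 2.304 kg/(m³·d).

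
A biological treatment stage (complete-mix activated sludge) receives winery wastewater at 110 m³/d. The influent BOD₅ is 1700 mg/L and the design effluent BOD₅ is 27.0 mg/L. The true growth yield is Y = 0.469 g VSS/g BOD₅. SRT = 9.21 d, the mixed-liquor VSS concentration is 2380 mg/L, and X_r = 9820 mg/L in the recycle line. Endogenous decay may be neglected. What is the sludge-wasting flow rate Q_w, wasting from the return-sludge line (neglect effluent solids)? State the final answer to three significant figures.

Q_w ≈ 8.79 m³/d

Biomass mass balance (decay neglected): V·X = Y·Q·(S₀ − S)·θ_c, so V = 0.469 × 110 × (1700 − 27.0) × 9.21 / 2380 = 334.0 m³.
Q_w = (V·X)/(θ_c X_r) = 334.0 × 2380 / (9.21 × 9820) = 8.789 m³/d.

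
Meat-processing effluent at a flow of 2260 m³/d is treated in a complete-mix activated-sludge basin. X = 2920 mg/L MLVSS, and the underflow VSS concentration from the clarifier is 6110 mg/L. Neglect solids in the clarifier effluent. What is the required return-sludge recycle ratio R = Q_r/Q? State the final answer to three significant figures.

R = Q_r/Q = X/(X_r − X) = 2920 / (6110 − 2920) = 0.9154.

R ≈ 0.915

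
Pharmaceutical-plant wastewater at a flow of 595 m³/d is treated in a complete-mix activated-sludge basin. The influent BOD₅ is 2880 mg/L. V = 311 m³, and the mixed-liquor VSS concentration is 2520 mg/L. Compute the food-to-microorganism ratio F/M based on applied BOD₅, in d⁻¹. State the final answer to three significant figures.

F/M ≈ 2.19 d⁻¹

F/M = applied load / biomass = Q·S₀/(V·X) = 595 × 2880 / (311.0 × 2520) = 2.186 d⁻¹.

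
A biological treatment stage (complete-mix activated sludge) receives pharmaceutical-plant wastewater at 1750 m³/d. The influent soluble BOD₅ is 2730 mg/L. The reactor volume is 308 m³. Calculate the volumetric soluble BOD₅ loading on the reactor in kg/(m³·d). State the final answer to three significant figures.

L_v ≈ 15.5 kg soluble BOD₅/(m³·d)

L_v = Q S₀ / V = 1750 × 2730 × 10⁻³ / 308.0 = 15.51 kg/(m³·d).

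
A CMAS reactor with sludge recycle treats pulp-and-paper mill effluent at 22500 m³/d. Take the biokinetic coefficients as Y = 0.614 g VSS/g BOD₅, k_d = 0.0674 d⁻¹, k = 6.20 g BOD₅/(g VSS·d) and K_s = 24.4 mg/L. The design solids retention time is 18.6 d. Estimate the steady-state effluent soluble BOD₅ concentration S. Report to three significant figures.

From the Monod/SRT balance for a CMAS, S = K_s·(1+k_d θ_c)/[θ_c·(Y k − k_d) − 1] = 24.4 × (1 + 0.0674 × 18.6) / [18.6 × (0.614 × 6.20 − 0.0674) − 1] = 54.99 / 68.55 = 0.8021 mg/L.

S ≈ 0.802 mg/L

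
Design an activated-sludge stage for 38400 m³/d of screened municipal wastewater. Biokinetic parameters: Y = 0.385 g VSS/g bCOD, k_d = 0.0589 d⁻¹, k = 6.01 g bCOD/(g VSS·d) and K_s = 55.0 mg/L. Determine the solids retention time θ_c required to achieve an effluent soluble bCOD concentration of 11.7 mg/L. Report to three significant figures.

From 1/θ_c = Y·k·S/(K_s + S) − k_d: Y·k·S/(K_s+S) = 0.385 × 6.01 × 11.7 / (55.0 + 11.7) = 0.4059 d⁻¹.
Then 1/θ_c = μ − k_d = 0.4059 − 0.0589 = 0.3470 d⁻¹, giving θ_c = 2.882 d.

θ_c ≈ 2.88 d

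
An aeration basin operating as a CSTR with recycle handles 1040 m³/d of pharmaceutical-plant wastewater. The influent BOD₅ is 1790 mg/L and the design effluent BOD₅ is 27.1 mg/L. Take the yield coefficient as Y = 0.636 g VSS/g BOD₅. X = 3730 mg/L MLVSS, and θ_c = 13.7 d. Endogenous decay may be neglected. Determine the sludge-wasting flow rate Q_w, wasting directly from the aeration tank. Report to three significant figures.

Q_w ≈ 313 m³/d

V·X = Y·Q·ΔS·θ_c gives V = 0.636 × 1040 × (1790 − 27.1) × 13.7 / 3730 = 4283 m³.
Wasting from the aeration tank: Q_w = V / θ_c = 4283 / 13.7 = 312.6 m³/d.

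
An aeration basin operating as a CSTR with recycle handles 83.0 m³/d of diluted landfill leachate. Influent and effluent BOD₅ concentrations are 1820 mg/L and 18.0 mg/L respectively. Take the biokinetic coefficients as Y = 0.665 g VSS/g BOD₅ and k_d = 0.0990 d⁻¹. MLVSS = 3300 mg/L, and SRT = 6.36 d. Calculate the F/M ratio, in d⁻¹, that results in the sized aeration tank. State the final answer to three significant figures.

From the SRT design equation V = Y Q (S₀−S) θ_c / [X (1 + k_d θ_c)] = 0.665 × 83.0 × (1820 − 18.0) × 6.36 / [3300 × (1 + 0.0990 × 6.36)] = 6.33×10^5 / 5378 = 117.6 m³.
F/M = Q·S₀ / (V·X) = 83.0 × 1820 / (117.6 × 3300) = 0.3892 g BOD₅·(g VSS·d)⁻¹.

F/M ≈ 0.389 d⁻¹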